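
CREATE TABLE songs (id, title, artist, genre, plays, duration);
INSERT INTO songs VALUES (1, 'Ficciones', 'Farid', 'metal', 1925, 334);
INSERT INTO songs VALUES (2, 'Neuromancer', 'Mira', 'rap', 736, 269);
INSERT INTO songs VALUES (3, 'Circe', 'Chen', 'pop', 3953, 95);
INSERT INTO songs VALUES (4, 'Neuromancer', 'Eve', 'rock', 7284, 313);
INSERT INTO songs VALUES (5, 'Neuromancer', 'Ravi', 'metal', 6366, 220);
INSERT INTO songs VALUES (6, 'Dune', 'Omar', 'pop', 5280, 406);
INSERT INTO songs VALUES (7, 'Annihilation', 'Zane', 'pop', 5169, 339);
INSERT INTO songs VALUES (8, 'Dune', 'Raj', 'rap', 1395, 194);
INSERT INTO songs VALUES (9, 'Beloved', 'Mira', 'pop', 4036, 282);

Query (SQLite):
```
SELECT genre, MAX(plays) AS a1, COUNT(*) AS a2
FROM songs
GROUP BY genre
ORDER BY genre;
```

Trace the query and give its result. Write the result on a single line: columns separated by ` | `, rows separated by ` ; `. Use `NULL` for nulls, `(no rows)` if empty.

Group songs by genre.
Per group compute: MAX(plays), COUNT(*).
  metal: ids {1, 5} → MAX(plays)=6366, COUNT(*)=2
  pop: ids {3, 6, 7, 9} → MAX(plays)=5280, COUNT(*)=4
  rap: ids {2, 8} → MAX(plays)=1395, COUNT(*)=2
  rock: ids {4} → MAX(plays)=7284, COUNT(*)=1

metal | 6366 | 2 ; pop | 5280 | 4 ; rap | 1395 | 2 ; rock | 7284 | 1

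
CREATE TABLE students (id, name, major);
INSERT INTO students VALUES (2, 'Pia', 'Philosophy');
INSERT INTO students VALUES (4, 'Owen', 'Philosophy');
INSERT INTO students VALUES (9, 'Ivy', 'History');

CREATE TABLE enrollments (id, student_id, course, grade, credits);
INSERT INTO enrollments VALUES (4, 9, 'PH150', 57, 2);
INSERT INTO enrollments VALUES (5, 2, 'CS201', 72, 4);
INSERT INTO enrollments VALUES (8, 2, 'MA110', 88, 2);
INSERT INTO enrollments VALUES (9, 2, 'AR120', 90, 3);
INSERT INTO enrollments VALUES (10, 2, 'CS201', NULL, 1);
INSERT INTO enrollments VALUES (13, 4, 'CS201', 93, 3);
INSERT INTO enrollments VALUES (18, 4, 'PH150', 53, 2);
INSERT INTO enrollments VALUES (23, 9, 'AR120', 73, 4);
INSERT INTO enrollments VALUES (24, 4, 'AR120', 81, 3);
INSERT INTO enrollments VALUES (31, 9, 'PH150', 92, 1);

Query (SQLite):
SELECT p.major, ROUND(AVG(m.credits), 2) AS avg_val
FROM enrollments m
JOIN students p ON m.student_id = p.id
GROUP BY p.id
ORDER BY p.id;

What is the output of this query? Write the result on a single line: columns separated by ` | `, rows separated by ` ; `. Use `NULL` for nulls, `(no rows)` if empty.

Philosophy | 2.5 ; Philosophy | 2.67 ; History | 2.33

Join each enrollments row to its students via student_id.
Group joined rows by students.id; compute ROUND(AVG(m.credits), 2) per group.
  2: ids {5, 8, 9, 10} → ROUND(AVG(m.credits), 2)=2.5
  4: ids {13, 18, 24} → ROUND(AVG(m.credits), 2)=2.67
  9: ids {4, 23, 31} → ROUND(AVG(m.credits), 2)=2.33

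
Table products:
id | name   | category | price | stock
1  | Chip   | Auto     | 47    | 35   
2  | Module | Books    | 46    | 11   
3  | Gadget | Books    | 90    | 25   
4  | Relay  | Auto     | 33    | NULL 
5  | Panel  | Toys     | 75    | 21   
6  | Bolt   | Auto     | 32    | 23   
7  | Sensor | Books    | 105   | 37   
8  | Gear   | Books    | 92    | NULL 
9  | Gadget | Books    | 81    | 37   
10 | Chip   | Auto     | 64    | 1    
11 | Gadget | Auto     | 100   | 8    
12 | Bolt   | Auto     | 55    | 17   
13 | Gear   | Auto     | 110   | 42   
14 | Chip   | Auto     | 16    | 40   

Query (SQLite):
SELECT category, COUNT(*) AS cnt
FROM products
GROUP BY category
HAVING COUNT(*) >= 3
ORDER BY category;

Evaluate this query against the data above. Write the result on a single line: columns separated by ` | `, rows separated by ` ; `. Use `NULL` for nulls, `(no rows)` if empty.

Partition products by category; compute COUNT(*) within each group.
HAVING: keep groups with count ≥ 3.
  Auto: ids {1, 4, 6, 10, 11, 12, 13, 14} → COUNT(*)=8
  Books: ids {2, 3, 7, 8, 9} → COUNT(*)=5
  Toys: ids {5} → COUNT(*)=1

Auto | 8 ; Books | 5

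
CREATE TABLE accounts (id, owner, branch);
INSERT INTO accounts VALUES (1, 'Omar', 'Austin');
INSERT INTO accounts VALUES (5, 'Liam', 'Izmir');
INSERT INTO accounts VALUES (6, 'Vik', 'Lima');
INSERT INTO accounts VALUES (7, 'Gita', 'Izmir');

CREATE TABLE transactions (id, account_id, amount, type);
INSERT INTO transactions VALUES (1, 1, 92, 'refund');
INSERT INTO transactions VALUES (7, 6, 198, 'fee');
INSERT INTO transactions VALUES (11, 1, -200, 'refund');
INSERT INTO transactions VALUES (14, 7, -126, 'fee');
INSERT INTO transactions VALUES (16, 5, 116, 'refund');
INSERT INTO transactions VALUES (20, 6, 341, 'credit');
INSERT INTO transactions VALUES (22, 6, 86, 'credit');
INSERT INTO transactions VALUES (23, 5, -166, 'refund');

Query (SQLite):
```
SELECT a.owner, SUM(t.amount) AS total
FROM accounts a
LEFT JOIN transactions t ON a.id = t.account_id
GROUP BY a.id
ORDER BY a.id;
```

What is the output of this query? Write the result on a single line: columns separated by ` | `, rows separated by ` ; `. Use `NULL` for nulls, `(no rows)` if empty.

Omar | -108 ; Liam | -50 ; Vik | 625 ; Gita | -126

LEFT JOIN keeps every accounts row; unmatched ones get NULL for transactions columns.
Group by accounts.id and compute SUM(t.amount). SUM over an all-NULL group is NULL.
  1: ids {1, 11} → SUM(t.amount)=-108
  5: ids {16, 23} → SUM(t.amount)=-50
  6: ids {7, 20, 22} → SUM(t.amount)=625
  7: ids {14} → SUM(t.amount)=-126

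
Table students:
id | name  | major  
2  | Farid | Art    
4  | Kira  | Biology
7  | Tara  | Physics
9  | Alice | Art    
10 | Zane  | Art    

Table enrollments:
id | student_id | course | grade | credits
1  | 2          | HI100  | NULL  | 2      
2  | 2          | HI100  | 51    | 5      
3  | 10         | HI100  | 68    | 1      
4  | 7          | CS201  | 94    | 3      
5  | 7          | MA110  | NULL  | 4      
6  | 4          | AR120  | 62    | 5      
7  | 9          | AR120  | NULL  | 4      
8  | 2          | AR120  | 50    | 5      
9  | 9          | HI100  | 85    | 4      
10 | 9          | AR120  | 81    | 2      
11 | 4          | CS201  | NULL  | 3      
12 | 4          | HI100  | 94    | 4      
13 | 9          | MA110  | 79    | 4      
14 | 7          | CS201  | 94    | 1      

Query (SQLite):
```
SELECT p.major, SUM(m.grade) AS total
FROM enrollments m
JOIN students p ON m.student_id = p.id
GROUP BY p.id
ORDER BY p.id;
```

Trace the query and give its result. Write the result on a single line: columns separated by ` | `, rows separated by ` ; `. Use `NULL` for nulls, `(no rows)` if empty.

Join each enrollments row to its students via student_id.
Group joined rows by students.id; compute SUM(m.grade) per group.
  2: ids {1, 2, 8} → SUM(m.grade)=101
  4: ids {6, 11, 12} → SUM(m.grade)=156
  7: ids {4, 5, 14} → SUM(m.grade)=188
  9: ids {7, 9, 10, 13} → SUM(m.grade)=245
  10: ids {3} → SUM(m.grade)=68

Art | 101 ; Biology | 156 ; Physics | 188 ; Art | 245 ; Art | 68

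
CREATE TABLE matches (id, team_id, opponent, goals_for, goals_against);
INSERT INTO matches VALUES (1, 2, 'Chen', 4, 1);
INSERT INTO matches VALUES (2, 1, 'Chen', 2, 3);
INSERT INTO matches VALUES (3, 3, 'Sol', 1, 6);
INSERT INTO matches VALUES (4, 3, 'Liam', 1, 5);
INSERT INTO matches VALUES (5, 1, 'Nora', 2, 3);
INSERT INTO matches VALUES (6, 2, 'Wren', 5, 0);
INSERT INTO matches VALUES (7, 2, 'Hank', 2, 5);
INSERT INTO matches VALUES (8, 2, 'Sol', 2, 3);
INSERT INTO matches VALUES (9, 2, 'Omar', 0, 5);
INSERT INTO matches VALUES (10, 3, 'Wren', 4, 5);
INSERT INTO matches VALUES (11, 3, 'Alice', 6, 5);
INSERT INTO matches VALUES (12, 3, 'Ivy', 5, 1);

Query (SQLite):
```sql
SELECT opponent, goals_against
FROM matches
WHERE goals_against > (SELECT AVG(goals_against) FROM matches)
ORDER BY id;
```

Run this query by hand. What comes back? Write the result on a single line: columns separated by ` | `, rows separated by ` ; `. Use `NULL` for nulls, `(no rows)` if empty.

Sol | 6 ; Liam | 5 ; Hank | 5 ; Omar | 5 ; Wren | 5 ; Alice | 5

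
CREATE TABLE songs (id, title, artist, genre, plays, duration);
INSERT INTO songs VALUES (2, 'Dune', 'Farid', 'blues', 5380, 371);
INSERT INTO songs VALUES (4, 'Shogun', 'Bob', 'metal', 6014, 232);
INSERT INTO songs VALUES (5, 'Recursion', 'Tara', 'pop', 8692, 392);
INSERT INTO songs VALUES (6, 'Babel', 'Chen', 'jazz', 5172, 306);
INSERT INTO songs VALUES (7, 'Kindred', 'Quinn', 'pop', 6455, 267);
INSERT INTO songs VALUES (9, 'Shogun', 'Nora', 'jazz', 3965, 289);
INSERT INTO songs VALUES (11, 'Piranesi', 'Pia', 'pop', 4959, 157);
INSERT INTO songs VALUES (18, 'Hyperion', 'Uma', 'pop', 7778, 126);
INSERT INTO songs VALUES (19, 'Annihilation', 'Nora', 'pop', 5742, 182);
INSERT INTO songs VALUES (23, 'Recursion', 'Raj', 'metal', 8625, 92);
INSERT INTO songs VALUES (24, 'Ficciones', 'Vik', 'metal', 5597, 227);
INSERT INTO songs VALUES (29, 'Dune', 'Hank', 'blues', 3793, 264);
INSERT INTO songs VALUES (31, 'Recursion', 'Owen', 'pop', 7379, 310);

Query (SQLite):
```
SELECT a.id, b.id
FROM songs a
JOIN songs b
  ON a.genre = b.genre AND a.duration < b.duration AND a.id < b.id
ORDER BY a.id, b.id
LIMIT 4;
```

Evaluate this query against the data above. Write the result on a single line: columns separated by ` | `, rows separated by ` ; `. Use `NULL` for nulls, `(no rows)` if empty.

7 | 31 ; 11 | 19 ; 11 | 31 ; 18 | 19

Pairs (a,b) with same genre, a.duration < b.duration, a.id < b.id.
genre groups: blues:{2,29} jazz:{6,9} metal:{4,23,24} pop:{5,7,11,18,19,31}
Ordered by (a.id, b.id); first 4.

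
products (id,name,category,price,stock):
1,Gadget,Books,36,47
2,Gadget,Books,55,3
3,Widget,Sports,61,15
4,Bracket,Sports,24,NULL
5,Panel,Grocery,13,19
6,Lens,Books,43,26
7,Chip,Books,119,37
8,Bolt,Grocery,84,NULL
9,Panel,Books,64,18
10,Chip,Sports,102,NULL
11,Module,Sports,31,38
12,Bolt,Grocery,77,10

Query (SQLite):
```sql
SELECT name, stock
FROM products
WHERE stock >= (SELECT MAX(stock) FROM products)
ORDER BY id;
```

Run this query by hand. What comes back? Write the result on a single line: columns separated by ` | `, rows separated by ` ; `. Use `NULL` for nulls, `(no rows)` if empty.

Scalar subquery: MAX(stock) over all products rows = 47.
Keep rows where stock >= that value.

Gadget | 47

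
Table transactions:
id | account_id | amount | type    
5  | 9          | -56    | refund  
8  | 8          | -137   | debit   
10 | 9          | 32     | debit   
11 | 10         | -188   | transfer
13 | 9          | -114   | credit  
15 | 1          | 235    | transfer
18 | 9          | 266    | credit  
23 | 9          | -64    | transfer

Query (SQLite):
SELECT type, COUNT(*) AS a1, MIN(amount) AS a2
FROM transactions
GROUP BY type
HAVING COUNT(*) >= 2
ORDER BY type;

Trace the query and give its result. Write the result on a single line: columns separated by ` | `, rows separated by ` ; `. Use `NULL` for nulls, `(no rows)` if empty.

credit | 2 | -114 ; debit | 2 | -137 ; transfer | 3 | -188

Group transactions by type.
Per group compute: COUNT(*), MIN(amount).
HAVING: drop groups with fewer than 2 rows.
  credit: ids {13, 18} → COUNT(*)=2, MIN(amount)=-114
  debit: ids {8, 10} → COUNT(*)=2, MIN(amount)=-137
  refund: ids {5} → COUNT(*)=1, MIN(amount)=-56
  transfer: ids {11, 15, 23} → COUNT(*)=3, MIN(amount)=-188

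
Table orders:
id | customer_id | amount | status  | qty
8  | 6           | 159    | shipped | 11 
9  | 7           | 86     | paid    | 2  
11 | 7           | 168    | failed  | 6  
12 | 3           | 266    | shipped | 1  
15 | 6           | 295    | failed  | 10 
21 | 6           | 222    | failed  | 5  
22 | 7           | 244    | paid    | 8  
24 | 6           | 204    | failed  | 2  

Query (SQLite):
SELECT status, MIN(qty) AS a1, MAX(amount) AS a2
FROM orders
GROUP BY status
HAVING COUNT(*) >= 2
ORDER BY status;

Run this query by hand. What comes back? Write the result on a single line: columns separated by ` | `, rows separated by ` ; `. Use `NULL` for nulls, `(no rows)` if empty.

failed | 2 | 295 ; paid | 2 | 244 ; shipped | 1 | 266

Group orders by status.
Per group compute: MIN(qty), MAX(amount).
HAVING: drop groups with fewer than 2 rows.
  failed: ids {11, 15, 21, 24} → MIN(qty)=2, MAX(amount)=295
  paid: ids {9, 22} → MIN(qty)=2, MAX(amount)=244
  shipped: ids {8, 12} → MIN(qty)=1, MAX(amount)=266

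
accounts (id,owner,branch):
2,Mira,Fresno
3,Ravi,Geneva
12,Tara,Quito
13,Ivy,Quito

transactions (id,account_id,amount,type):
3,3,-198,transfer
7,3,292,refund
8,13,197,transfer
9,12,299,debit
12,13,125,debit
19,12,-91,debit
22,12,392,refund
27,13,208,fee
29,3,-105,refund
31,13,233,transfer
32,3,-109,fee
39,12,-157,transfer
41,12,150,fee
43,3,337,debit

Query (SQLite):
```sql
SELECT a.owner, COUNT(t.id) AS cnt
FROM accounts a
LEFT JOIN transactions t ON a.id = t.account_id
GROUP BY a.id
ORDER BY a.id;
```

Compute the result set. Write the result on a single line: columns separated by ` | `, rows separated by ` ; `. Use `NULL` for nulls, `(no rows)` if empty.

Mira | 0 ; Ravi | 5 ; Tara | 5 ; Ivy | 4

LEFT JOIN keeps every accounts row; unmatched ones get NULL for transactions columns.
Group by accounts.id and compute COUNT(t.id). COUNT(col) of an all-NULL group is 0.
  2: ids {—} → COUNT(t.id)=0
  3: ids {3, 7, 29, 32, 43} → COUNT(t.id)=5
  12: ids {9, 19, 22, 39, 41} → COUNT(t.id)=5
  13: ids {8, 12, 27, 31} → COUNT(t.id)=4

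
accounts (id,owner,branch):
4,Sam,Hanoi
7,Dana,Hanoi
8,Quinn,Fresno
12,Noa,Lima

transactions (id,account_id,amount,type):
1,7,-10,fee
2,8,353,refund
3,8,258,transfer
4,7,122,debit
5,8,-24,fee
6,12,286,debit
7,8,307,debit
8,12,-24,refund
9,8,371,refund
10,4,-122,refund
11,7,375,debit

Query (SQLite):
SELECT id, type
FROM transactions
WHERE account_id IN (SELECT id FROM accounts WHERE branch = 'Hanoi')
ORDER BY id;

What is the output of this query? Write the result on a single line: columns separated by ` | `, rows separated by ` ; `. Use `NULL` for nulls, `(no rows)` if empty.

1 | fee ; 4 | debit ; 10 | refund ; 11 | debit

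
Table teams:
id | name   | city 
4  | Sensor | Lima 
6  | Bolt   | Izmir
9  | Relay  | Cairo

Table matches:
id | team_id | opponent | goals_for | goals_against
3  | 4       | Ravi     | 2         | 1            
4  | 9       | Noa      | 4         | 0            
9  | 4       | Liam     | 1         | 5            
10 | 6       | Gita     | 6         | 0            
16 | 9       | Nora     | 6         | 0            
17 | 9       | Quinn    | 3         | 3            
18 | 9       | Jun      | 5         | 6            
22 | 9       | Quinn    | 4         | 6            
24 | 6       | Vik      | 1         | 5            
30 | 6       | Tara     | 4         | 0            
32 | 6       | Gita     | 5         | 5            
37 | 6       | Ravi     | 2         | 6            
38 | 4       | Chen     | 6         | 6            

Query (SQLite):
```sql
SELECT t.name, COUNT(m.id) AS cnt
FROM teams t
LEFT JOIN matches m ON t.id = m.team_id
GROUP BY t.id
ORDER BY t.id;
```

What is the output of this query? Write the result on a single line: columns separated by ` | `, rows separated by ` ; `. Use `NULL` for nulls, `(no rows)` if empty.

Sensor | 3 ; Bolt | 5 ; Relay | 5

LEFT JOIN keeps every teams row; unmatched ones get NULL for matches columns.
Group by teams.id and compute COUNT(m.id). COUNT(col) of an all-NULL group is 0.
  4: ids {3, 9, 38} → COUNT(m.id)=3
  6: ids {10, 24, 30, 32, 37} → COUNT(m.id)=5
  9: ids {4, 16, 17, 18, 22} → COUNT(m.id)=5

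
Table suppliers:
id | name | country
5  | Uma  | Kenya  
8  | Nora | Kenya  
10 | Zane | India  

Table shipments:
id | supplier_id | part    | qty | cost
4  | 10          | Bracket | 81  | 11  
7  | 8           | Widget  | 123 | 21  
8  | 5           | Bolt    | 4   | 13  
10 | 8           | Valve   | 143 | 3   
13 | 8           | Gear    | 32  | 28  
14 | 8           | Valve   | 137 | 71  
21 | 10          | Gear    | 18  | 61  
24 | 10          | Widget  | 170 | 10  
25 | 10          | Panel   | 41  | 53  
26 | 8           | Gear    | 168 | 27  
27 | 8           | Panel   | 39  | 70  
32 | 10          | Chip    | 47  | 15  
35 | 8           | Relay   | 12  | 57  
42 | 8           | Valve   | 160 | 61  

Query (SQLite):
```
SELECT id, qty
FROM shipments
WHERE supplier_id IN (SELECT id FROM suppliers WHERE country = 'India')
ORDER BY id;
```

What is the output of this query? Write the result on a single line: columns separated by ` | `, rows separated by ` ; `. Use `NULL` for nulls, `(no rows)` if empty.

Inner query: suppliers.id where country = 'India'.
Outer: keep shipments rows whose supplier_id is in that set.
Inner query → {10}

4 | 81 ; 21 | 18 ; 24 | 170 ; 25 | 41 ; 32 | 47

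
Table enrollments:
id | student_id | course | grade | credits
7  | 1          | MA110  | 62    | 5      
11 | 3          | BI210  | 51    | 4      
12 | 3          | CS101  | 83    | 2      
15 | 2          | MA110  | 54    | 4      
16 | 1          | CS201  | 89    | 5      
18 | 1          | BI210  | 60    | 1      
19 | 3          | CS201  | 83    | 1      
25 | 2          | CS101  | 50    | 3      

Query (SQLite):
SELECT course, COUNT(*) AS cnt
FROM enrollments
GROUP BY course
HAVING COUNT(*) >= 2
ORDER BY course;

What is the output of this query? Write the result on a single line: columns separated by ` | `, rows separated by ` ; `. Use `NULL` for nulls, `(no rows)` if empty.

Partition enrollments by course; compute COUNT(*) within each group.
HAVING: keep groups with count ≥ 2.
  BI210: ids {11, 18} → COUNT(*)=2
  CS101: ids {12, 25} → COUNT(*)=2
  CS201: ids {16, 19} → COUNT(*)=2
  MA110: ids {7, 15} → COUNT(*)=2

BI210 | 2 ; CS101 | 2 ; CS201 | 2 ; MA110 | 2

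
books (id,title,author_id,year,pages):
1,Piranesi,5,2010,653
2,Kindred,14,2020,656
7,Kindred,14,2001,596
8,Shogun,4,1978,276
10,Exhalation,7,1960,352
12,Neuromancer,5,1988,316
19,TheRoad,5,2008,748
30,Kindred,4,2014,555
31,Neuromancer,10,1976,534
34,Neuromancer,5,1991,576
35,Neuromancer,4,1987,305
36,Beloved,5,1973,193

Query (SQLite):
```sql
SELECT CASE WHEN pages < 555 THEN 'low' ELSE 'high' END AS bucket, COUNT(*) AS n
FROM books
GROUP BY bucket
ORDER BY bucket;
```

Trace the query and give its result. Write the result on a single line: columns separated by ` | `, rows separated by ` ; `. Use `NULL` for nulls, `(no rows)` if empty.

high | 6 ; low | 6

Bucket rows by pages < 555 → 'low' else 'high'; count each bucket.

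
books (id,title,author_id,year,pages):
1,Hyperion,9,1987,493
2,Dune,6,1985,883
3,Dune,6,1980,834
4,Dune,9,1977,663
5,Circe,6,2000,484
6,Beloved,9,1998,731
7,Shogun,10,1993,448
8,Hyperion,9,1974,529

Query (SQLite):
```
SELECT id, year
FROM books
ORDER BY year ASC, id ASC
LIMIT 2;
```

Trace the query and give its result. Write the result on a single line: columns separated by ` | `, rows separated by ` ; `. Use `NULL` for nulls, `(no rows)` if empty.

Sort by year asc, tiebreak id asc: (1974, id=8), (1977, id=4), (1980, id=3), (1985, id=2), (1987, id=1) …. Take first 2.

8 | 1974 ; 4 | 1977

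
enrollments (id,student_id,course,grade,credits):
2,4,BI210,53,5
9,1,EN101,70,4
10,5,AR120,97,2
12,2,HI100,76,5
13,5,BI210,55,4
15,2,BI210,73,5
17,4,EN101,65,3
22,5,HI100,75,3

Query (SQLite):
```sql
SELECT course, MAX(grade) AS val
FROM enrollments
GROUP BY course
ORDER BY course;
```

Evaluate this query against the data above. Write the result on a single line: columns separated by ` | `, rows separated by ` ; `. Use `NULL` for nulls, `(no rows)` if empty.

AR120 | 97 ; BI210 | 73 ; EN101 | 70 ; HI100 | 76

Partition enrollments by course; compute MAX(grade) within each group.
  AR120: ids {10} → MAX(grade)=97
  BI210: ids {2, 13, 15} → MAX(grade)=73
  EN101: ids {9, 17} → MAX(grade)=70
  HI100: ids {12, 22} → MAX(grade)=76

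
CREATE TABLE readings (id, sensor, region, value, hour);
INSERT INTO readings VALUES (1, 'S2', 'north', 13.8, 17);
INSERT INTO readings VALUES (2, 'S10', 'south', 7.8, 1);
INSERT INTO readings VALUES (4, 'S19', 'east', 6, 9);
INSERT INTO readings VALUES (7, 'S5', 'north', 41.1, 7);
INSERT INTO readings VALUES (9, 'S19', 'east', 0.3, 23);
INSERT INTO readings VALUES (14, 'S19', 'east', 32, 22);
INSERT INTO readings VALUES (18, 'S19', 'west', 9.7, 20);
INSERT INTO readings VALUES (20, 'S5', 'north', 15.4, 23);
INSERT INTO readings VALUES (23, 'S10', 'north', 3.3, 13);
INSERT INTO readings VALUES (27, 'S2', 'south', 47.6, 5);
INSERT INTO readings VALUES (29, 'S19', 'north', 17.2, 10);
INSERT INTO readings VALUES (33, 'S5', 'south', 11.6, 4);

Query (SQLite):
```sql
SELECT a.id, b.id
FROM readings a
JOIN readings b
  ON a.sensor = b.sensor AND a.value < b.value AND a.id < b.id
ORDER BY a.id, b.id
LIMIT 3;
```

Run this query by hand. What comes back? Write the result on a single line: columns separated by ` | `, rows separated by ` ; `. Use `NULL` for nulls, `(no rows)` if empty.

Pairs (a,b) with same sensor, a.value < b.value, a.id < b.id.
sensor groups: S10:{2,23} S19:{4,9,14,18,29} S2:{1,27} S5:{7,20,33}
Ordered by (a.id, b.id); first 3.

1 | 27 ; 4 | 14 ; 4 | 18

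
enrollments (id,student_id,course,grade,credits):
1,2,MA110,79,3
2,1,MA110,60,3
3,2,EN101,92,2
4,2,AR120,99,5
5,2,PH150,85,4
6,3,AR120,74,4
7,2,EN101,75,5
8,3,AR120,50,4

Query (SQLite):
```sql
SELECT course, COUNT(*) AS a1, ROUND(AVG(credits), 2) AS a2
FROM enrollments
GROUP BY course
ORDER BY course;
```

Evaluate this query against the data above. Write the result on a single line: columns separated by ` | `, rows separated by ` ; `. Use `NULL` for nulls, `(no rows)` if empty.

AR120 | 3 | 4.33 ; EN101 | 2 | 3.5 ; MA110 | 2 | 3 ; PH150 | 1 | 4

Group enrollments by course.
Per group compute: COUNT(*), ROUND(AVG(credits), 2).
  AR120: ids {4, 6, 8} → COUNT(*)=3, ROUND(AVG(credits), 2)=4.33
  EN101: ids {3, 7} → COUNT(*)=2, ROUND(AVG(credits), 2)=3.5
  MA110: ids {1, 2} → COUNT(*)=2, ROUND(AVG(credits), 2)=3
  PH150: ids {5} → COUNT(*)=1, ROUND(AVG(credits), 2)=4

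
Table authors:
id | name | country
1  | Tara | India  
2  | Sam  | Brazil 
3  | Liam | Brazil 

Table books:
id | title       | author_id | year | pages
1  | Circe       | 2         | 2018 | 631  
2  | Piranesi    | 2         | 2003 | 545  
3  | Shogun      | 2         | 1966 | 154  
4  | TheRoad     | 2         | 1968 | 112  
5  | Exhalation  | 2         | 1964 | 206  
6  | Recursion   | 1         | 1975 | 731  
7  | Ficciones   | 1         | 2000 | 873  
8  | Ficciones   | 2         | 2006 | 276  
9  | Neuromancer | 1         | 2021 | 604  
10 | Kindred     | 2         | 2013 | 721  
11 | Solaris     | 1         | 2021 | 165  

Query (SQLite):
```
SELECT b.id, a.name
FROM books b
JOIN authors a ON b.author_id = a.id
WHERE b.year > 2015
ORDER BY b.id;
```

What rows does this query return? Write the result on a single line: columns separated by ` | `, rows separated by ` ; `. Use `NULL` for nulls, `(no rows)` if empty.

1 | Sam ; 9 | Tara ; 11 | Tara

Each books row matches the authors row where author_id = authors.id.
Then keep rows with b.year > 2015.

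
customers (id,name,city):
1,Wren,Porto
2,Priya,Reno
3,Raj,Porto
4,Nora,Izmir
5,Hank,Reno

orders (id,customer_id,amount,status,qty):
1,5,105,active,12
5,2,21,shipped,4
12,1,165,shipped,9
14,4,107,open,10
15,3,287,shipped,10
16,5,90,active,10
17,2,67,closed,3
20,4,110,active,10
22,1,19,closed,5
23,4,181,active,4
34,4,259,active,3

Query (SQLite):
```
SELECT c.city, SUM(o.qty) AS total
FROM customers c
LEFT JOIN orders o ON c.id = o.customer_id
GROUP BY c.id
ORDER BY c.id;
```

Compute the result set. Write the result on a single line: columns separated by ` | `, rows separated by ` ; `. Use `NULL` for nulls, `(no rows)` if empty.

Porto | 14 ; Reno | 7 ; Porto | 10 ; Izmir | 27 ; Reno | 22

LEFT JOIN keeps every customers row; unmatched ones get NULL for orders columns.
Group by customers.id and compute SUM(o.qty). SUM over an all-NULL group is NULL.
  1: ids {12, 22} → SUM(o.qty)=14
  2: ids {5, 17} → SUM(o.qty)=7
  3: ids {15} → SUM(o.qty)=10
  4: ids {14, 20, 23, 34} → SUM(o.qty)=27
  5: ids {1, 16} → SUM(o.qty)=22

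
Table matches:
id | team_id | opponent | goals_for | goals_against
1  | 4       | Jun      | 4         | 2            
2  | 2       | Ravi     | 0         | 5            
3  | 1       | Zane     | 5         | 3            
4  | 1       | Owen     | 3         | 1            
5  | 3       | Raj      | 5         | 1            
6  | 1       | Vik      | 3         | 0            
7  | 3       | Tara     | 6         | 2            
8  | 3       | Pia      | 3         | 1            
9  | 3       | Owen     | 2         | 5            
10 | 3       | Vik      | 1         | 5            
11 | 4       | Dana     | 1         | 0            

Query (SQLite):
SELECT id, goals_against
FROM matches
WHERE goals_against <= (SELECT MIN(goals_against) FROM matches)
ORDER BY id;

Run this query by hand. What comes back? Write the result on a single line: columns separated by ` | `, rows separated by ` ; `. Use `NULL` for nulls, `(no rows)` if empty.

6 | 0 ; 11 | 0

Scalar subquery: MIN(goals_against) over all matches rows = 0.
Keep rows where goals_against <= that value.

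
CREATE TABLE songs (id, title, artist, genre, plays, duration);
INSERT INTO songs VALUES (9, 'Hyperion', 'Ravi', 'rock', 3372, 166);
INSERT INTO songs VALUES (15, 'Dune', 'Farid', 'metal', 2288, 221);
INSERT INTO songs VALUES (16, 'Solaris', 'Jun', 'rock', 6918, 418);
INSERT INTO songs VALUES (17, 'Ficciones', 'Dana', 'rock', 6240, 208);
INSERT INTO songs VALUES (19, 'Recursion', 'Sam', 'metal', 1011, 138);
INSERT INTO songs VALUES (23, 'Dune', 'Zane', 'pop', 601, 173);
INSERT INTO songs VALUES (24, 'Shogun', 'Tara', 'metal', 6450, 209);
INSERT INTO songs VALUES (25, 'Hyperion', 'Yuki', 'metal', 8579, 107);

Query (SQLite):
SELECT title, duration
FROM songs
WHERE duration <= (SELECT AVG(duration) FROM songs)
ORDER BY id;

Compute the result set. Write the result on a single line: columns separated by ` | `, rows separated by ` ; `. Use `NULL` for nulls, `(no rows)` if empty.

Scalar subquery: AVG(duration) over all songs rows = 205.0.
Keep rows where duration <= that value.

Hyperion | 166 ; Recursion | 138 ; Dune | 173 ; Hyperion | 107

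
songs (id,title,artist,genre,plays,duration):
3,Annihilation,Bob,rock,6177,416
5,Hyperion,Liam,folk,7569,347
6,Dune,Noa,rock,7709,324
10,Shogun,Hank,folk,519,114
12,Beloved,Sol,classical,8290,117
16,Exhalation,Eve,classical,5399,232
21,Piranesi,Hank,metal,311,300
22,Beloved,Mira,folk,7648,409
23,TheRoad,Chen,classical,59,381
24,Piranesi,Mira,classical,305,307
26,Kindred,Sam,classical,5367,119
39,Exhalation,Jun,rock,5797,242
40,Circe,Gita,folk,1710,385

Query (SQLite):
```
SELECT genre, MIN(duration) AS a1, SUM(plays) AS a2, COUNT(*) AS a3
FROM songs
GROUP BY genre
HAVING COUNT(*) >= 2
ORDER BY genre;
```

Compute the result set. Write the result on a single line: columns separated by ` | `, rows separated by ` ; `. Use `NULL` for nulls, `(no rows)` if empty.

classical | 117 | 19420 | 5 ; folk | 114 | 17446 | 4 ; rock | 242 | 19683 | 3

Group songs by genre.
Per group compute: MIN(duration), SUM(plays), COUNT(*).
HAVING: drop groups with fewer than 2 rows.
  classical: ids {12, 16, 23, 24, 26} → MIN(duration)=117, SUM(plays)=19420, COUNT(*)=5
  folk: ids {5, 10, 22, 40} → MIN(duration)=114, SUM(plays)=17446, COUNT(*)=4
  metal: ids {21} → MIN(duration)=300, SUM(plays)=311, COUNT(*)=1
  rock: ids {3, 6, 39} → MIN(duration)=242, SUM(plays)=19683, COUNT(*)=3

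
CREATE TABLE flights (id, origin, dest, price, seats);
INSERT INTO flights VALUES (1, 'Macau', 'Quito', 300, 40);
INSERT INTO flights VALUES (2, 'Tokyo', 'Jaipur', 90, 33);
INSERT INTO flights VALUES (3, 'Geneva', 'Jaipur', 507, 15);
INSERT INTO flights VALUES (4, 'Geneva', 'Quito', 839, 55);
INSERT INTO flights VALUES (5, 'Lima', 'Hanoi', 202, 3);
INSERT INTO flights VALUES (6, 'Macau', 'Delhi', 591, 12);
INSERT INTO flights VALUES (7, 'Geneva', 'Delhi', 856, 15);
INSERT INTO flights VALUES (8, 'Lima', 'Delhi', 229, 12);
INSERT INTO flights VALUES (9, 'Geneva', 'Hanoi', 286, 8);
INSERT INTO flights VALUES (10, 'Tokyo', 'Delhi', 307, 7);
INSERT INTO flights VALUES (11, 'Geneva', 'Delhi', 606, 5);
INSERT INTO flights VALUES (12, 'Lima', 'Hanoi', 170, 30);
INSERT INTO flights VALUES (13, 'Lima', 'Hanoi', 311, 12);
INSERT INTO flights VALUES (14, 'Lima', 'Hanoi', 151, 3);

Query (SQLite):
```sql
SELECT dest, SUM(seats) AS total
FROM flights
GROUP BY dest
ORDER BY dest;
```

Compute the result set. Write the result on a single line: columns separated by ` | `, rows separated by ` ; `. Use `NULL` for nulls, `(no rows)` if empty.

Partition flights by dest; compute SUM(seats) within each group.
  Delhi: ids {6, 7, 8, 10, 11} → SUM(seats)=51
  Hanoi: ids {5, 9, 12, 13, 14} → SUM(seats)=56
  Jaipur: ids {2, 3} → SUM(seats)=48
  Quito: ids {1, 4} → SUM(seats)=95

Delhi | 51 ; Hanoi | 56 ; Jaipur | 48 ; Quito | 95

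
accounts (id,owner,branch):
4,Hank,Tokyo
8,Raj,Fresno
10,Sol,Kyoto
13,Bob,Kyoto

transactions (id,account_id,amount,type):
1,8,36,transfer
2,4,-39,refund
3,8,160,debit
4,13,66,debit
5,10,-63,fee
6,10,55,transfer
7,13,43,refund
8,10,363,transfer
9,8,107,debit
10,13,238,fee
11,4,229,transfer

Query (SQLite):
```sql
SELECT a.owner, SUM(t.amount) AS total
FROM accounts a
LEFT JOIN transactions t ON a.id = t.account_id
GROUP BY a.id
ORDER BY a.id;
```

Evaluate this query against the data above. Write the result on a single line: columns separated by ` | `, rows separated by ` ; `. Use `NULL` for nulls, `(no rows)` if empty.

Hank | 190 ; Raj | 303 ; Sol | 355 ; Bob | 347

LEFT JOIN keeps every accounts row; unmatched ones get NULL for transactions columns.
Group by accounts.id and compute SUM(t.amount). SUM over an all-NULL group is NULL.
  4: ids {2, 11} → SUM(t.amount)=190
  8: ids {1, 3, 9} → SUM(t.amount)=303
  10: ids {5, 6, 8} → SUM(t.amount)=355
  13: ids {4, 7, 10} → SUM(t.amount)=347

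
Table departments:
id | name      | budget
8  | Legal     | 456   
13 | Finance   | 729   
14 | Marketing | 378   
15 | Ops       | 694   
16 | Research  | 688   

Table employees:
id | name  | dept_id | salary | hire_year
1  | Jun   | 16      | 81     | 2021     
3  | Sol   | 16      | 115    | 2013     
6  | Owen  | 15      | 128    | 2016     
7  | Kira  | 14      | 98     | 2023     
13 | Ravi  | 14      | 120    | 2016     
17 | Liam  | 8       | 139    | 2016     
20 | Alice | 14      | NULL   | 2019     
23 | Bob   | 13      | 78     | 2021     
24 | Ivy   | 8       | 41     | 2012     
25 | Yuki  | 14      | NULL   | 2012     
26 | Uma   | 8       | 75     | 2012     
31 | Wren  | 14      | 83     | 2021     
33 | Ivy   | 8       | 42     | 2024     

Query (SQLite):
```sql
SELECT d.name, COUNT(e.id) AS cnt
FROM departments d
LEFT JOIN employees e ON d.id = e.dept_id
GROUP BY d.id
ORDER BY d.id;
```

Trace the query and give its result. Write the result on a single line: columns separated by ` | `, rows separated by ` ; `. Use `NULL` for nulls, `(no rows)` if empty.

LEFT JOIN keeps every departments row; unmatched ones get NULL for employees columns.
Group by departments.id and compute COUNT(e.id). COUNT(col) of an all-NULL group is 0.
  8: ids {17, 24, 26, 33} → COUNT(e.id)=4
  13: ids {23} → COUNT(e.id)=1
  14: ids {7, 13, 20, 25, 31} → COUNT(e.id)=5
  15: ids {6} → COUNT(e.id)=1
  16: ids {1, 3} → COUNT(e.id)=2

Legal | 4 ; Finance | 1 ; Marketing | 5 ; Ops | 1 ; Research | 2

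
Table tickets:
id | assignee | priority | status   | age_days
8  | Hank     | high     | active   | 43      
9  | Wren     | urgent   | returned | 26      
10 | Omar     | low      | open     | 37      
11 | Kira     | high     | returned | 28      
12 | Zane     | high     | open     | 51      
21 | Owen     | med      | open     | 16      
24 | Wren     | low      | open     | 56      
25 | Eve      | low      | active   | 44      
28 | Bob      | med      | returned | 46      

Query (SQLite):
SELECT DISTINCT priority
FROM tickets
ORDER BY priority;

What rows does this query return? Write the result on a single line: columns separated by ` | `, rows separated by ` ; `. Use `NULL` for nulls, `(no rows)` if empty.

Collect distinct priority values from tickets.

high ; low ; med ; urgent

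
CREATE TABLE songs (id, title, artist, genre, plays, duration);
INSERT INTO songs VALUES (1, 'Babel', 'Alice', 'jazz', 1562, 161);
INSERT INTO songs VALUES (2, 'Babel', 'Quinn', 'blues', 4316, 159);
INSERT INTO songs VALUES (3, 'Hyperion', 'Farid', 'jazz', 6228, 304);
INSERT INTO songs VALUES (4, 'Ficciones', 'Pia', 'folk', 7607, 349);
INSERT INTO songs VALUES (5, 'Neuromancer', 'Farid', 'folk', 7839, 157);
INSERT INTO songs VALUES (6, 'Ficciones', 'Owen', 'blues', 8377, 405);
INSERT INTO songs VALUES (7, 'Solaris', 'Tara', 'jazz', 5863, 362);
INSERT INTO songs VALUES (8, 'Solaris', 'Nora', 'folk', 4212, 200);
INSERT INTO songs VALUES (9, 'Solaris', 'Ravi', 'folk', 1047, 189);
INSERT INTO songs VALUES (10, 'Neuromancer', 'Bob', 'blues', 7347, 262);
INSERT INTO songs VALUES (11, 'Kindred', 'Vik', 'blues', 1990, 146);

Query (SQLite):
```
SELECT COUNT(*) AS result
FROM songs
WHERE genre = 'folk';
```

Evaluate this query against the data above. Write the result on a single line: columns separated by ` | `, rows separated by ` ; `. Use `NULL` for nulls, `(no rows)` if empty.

Rows where genre='folk' → plays values: [7607, 7839, 4212, 1047].
COUNT(*) counts rows → 4.

4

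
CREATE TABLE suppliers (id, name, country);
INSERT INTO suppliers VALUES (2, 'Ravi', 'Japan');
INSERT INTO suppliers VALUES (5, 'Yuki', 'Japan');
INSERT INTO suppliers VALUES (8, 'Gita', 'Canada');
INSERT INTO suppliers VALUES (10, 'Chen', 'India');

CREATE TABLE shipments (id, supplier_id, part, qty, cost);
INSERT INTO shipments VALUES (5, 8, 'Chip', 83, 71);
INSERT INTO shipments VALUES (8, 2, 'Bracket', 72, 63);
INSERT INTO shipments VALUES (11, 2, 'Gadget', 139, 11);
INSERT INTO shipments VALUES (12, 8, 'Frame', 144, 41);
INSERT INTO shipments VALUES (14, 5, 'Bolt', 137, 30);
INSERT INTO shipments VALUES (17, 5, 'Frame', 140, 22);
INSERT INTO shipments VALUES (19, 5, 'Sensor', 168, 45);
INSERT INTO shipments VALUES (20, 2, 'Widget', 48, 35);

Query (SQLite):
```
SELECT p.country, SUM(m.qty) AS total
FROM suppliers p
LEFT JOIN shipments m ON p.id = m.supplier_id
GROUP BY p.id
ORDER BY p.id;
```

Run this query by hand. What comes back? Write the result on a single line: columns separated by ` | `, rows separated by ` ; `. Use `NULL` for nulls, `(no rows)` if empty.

Japan | 259 ; Japan | 445 ; Canada | 227 ; India | NULL

LEFT JOIN keeps every suppliers row; unmatched ones get NULL for shipments columns.
Group by suppliers.id and compute SUM(m.qty). SUM over an all-NULL group is NULL.
  2: ids {8, 11, 20} → SUM(m.qty)=259
  5: ids {14, 17, 19} → SUM(m.qty)=445
  8: ids {5, 12} → SUM(m.qty)=227
  10: ids {—} → SUM(m.qty)=NULL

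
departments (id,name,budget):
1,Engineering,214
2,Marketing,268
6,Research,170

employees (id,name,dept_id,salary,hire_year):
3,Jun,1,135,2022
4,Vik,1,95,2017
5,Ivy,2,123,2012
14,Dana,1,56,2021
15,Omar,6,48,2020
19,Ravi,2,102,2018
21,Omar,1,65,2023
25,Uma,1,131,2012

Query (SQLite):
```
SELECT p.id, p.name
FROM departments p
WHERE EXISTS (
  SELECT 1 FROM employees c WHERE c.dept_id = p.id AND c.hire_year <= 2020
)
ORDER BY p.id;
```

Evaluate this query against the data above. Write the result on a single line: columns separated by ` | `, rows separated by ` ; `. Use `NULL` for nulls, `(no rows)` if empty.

For each departments row, check whether any employees with matching dept_id has hire_year <= 2020.
Keep rows where that is true.

1 | Engineering ; 2 | Marketing ; 6 | Research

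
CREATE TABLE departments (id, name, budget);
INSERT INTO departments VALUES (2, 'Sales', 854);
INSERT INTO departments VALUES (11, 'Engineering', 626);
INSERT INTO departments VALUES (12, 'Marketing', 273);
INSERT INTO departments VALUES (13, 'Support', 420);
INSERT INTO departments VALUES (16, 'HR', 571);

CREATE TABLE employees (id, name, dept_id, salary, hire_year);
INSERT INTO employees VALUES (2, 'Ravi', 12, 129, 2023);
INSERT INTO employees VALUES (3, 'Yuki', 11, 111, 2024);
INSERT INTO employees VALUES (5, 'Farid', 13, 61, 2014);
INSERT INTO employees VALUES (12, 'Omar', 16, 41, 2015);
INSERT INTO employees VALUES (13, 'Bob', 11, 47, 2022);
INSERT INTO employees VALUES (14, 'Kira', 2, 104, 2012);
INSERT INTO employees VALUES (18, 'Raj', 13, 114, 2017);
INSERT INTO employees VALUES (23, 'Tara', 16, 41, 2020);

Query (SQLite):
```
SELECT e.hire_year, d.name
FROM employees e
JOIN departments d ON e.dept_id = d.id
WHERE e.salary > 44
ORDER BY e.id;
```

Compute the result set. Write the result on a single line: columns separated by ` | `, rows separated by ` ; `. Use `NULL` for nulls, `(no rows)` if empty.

Each employees row matches the departments row where dept_id = departments.id.
Then keep rows with e.salary > 44.

2023 | Marketing ; 2024 | Engineering ; 2014 | Support ; 2022 | Engineering ; 2012 | Sales ; 2017 | Support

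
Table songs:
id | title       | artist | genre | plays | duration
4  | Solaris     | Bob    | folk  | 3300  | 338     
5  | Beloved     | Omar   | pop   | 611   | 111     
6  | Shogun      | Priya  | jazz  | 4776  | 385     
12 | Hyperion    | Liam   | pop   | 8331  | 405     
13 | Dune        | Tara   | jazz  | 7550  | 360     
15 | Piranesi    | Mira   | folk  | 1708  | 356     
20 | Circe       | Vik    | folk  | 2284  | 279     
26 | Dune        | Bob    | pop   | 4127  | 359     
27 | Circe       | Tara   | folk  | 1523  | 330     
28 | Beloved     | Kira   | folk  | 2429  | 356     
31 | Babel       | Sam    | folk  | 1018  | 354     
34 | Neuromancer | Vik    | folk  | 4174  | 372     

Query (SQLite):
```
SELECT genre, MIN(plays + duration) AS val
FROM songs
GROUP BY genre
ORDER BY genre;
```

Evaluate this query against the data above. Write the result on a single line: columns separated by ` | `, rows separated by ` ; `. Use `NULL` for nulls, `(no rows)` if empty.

folk | 1372 ; jazz | 5161 ; pop | 722

For each row compute plays + duration.
Group by genre; take MIN of the expression per group.
  folk: ids {4, 15, 20, 27, 28, 31, 34} → MIN(plays + duration)=1372
  jazz: ids {6, 13} → MIN(plays + duration)=5161
  pop: ids {5, 12, 26} → MIN(plays + duration)=722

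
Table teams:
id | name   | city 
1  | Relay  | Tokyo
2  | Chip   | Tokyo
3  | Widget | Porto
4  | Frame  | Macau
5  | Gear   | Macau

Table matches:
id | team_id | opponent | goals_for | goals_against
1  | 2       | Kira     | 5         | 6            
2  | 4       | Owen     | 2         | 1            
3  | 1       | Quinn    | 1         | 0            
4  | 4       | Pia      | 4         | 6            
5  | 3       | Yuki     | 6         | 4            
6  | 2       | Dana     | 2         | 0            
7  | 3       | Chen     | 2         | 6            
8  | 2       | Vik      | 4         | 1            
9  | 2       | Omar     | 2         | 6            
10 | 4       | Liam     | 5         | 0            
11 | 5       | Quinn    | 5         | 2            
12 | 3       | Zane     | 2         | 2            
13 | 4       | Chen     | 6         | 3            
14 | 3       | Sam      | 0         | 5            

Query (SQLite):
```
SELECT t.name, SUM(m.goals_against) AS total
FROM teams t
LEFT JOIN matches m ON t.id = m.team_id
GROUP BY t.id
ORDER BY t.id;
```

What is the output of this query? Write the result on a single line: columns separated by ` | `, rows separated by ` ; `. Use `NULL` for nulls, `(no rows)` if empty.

Relay | 0 ; Chip | 13 ; Widget | 17 ; Frame | 10 ; Gear | 2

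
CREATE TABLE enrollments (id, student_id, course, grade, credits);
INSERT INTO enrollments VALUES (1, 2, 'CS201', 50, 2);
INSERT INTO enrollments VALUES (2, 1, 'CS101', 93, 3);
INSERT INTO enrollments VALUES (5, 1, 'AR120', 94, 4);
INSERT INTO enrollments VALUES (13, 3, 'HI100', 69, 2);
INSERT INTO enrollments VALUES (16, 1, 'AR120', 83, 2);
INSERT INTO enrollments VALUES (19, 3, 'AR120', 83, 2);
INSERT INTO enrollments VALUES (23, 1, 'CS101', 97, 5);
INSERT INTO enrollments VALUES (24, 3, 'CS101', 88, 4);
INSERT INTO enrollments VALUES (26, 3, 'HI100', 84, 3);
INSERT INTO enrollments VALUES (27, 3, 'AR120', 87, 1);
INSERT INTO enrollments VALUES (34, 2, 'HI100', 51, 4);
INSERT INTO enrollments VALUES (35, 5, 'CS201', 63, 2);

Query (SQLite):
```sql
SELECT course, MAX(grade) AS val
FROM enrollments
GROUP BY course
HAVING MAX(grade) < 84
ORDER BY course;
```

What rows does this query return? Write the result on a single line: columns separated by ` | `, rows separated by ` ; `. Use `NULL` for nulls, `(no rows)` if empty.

CS201 | 63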